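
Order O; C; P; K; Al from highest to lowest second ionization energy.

After 1 electron has been removed, what remains? O⁺ still has 5 valence electrons; C⁺ still has 3 valence electrons; P⁺ still has 4 valence electrons; K⁺ is the bare [Ar] core; Al⁺ still has 2 valence electrons.
Usually core removal costs more than valence removal, but here the competition is close: a tightly held n=2 valence electron can cost more to remove than an n=3 core electron, so the actual values have to decide it.
Valence configurations: O⁺ [He]2s²2p³, C⁺ [He]2s²2p¹, P⁺ [Ne]3s²3p², Al⁺ [Ne]3s².
Tabulated IE_2 (kJ/mol): O 3388, C 2353, P 1907, K 3052, Al 1817.
Hence IE_2: Al < P < C < K < O.

O, K, C, P, Al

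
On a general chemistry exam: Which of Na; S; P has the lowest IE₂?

P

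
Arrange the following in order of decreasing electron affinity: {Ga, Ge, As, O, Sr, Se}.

Se > O > Ge > As > Ga > Sr

O is in period 2, group 16; Ga is in period 4, group 13; Ge is in period 4, group 14; As is in period 4, group 15; Se is in period 4, group 16; Sr is in period 5, group 2.
EA tends to increase across a period and decrease down a group, though the pattern is less regular than for IE or radius.
These span different periods and groups, so the two trends combine.
Ga > Sr: both effects reinforce here, so Ga is clearly the higher of the two.
As > Ga: both are in period 4; the period trend gives As the larger value.
Ge > As: this pair runs against the simple trend — see the exception note.
O > Ge: both effects reinforce here, so O is clearly the higher of the two.
Se > O: this pair runs against the simple trend — see the exception note.
Note the exception: Ge has a higher electron affinity than As, contrary to the simple trend — adding an electron to As's half-filled 4p³ is unfavourable, so Ge (4p²) has the more exothermic EA.
Note the exception: Se has a higher electron affinity than O, contrary to the simple trend — O's compact 2p subshell gives strong electron–electron repulsion on the added electron.
For reference (kJ/mol): O 141, Ga 29, Ge 119, As 78, Se 195, Sr 5.
So from highest to lowest: Se > O > Ge > As > Ga > Sr.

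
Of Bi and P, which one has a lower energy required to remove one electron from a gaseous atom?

Bi

P is in period 3, group 15; Bi is in period 6, group 15.
First ionization energy rises across a period (greater Z_eff holds electrons more tightly) and falls down a group (valence electrons are farther from the nucleus).
All are in group 15, so first ionization energy increases up the group.
So Bi has the lower energy required to remove one electron from a gaseous atom (Bi < P).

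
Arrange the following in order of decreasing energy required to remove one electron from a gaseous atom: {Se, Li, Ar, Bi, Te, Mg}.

Li is in period 2, group 1; Mg is in period 3, group 2; Ar is in period 3, group 18; Se is in period 4, group 16; Te is in period 5, group 16; Bi is in period 6, group 15.
IE₁ increases left→right with effective nuclear charge and decreases top→bottom as the valence shell moves farther out.
Neither a single period nor a single group — weigh both effects.
Bi > Li: the two effects oppose for this pair; the across-period effect wins (703 vs 520 kJ/mol).
Mg > Bi: period and group pull opposite ways; the down-group shift dominates (738 vs 703 kJ/mol).
Te > Mg: the two effects oppose for this pair; the across-period effect wins (869 vs 738 kJ/mol).
Se > Te: Se sits above Te in group 16, so the down-group effect alone puts Se higher.
Ar > Se: both effects reinforce here, so Ar is clearly the higher of the two.
Approximate values (kJ/mol): Li 520, Mg 738, Ar 1521, Se 941, Te 869, Bi 703.
So from highest to lowest: Ar > Se > Te > Mg > Bi > Li.

Ar, Se, Te, Mg, Bi, Li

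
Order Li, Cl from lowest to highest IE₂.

Consider each +1 ion: Li⁺ is the bare [He] core; Cl⁺ still has 6 valence electrons.
Core electrons are held far more tightly than valence electrons, so Li tops the IE_2 order.
Approximate IE_2 values (kJ/mol): Li 7298, Cl 2298.
Putting it together, IE_2: Cl < Li.

Cl < Li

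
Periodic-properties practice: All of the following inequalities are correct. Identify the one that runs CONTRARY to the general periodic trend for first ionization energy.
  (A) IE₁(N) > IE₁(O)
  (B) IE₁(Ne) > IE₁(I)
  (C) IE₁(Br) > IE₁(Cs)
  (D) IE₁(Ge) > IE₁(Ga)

(A)

The general trend: first ionization energy increases across a period and decreases down a group.
(A) N (period 2, group 15) vs O (period 2, group 16): the stated order contradicts the simple trend.
(B) Ne (period 2, group 18) vs I (period 5, group 17): the stated order agrees with the simple trend.
(C) Br (period 4, group 17) vs Cs (period 6, group 1): the stated order agrees with the simple trend.
(D) Ge (period 4, group 14) vs Ga (period 4, group 13): the stated order agrees with the simple trend.
The exception is (A): pairing an electron in O's 2p⁴ costs repulsion energy, so O ionizes more easily than half-filled N (2p³).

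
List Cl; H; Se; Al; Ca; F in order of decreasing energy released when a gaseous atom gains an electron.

H is in period 1, group 1; F is in period 2, group 17; Al is in period 3, group 13; Cl is in period 3, group 17; Ca is in period 4, group 2; Se is in period 4, group 16.
Electron affinity generally becomes more exothermic across a period toward the halogens and less exothermic down a group.
Here both period and group differ, so the two effects have to be weighed against each other.
Al > Ca: relative to Ca, both the across-period and down-group shifts push Al's electron affinity up.
H > Al: the two effects oppose for this pair; the down-group effect wins (73 vs 42 kJ/mol).
Se > H: the two effects oppose for this pair; the across-period effect wins (195 vs 73 kJ/mol).
F > Se: relative to Se, both the across-period and down-group shifts push F's electron affinity up.
Cl > F: this pair runs against the simple trend — see the exception note.
Note the exception: Cl has a higher electron affinity than F, contrary to the simple trend — F's small 2p subshell makes the incoming electron feel strong e⁻–e⁻ repulsion, so Cl actually releases more energy on gaining an electron.
For reference (kJ/mol): H 73, F 328, Al 42, Cl 349, Ca 2, Se 195.
So from highest to lowest: Cl > F > Se > H > Al > Ca.

Cl, F, Se, H, Al, Ca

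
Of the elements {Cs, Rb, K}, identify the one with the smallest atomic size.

K

Radius decreases left→right (rising Z_eff, same n) and increases top→bottom (higher n).
All are in group 1, so atomic radius increases down the group.
The smallest atomic size among these belongs to K.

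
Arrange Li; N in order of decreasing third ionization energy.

Li > N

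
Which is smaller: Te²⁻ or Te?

Te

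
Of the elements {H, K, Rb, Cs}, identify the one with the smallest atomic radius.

H

Atomic radius shrinks across a period as nuclear charge pulls the same shell inward, and grows down a group as new shells are added.
All are in group 1, so atomic radius increases down the group.
The smallest atomic radius among these belongs to H.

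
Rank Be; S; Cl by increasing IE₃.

S < Cl < Be

IE_3 is the cost of taking one more electron from the +2 cation: Be²⁺ is the bare [He] core; S²⁺ still has 4 valence electrons; Cl²⁺ still has 5 valence electrons.
Breaking into a closed-shell core is much more expensive than removing a leftover valence electron — Be has the largest IE_3 here.
Valence configurations: S²⁺ [Ne]3s²3p², Cl²⁺ [Ne]3s²3p³.
The numbers (kJ/mol): Be 14849, S 3357, Cl 3822.
Putting it together, IE_3: S < Cl < Be.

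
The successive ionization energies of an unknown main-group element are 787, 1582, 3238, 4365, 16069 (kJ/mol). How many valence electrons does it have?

Look for the largest jump between consecutive ionization energies: IE5/IE4 ≈ 3.7, far larger than any earlier ratio.
That jump marks the point where a core electron is being removed. So the atom has 4 valence electrons.

4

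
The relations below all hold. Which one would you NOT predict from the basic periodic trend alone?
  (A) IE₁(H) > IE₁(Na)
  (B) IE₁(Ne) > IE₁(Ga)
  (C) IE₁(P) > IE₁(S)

The general trend: IE₁ increases across a period and decreases down a group.
(A) H (period 1, group 1) vs Na (period 3, group 1): the stated order agrees with the simple trend.
(B) Ne (period 2, group 18) vs Ga (period 4, group 13): the stated order agrees with the simple trend.
(C) P (period 3, group 15) vs S (period 3, group 16): the stated order contradicts the simple trend.
The exception is (C): S (3p⁴) ionizes more easily than half-filled P (3p³) because the paired 3p electron in S is pushed out by e⁻–e⁻ repulsion.

(C)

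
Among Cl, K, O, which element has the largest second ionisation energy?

After 1 electron has been removed, what remains? Cl⁺ still has 6 valence electrons; K⁺ is the bare [Ar] core; O⁺ still has 5 valence electrons.
Usually core removal costs more than valence removal, but here the competition is close: a tightly held n=2 valence electron can cost more to remove than an n=3 core electron, so the actual values have to decide it.
Valence configurations: Cl⁺ [Ne]3s²3p⁴, O⁺ [He]2s²2p³.
Approximate IE_2 values (kJ/mol): Cl 2298, K 3052, O 3388.
So the second ionization energies run Cl < K < O.

O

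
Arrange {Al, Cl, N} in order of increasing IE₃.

Al < Cl < N

Consider each +2 ion: Al²⁺ still has 1 valence electron; Cl²⁺ still has 5 valence electrons; N²⁺ still has 3 valence electrons.
All are still removing valence electrons, so compare the +2 ions as you would atoms: IE_3 generally rises across a period (higher Z_eff) and falls down a group (larger shell), subject to the usual subshell exceptions.
Valence configurations: Al²⁺ [Ne]3s¹, Cl²⁺ [Ne]3s²3p³, N²⁺ [He]2s²2p¹.
The numbers (kJ/mol): Al 2745, Cl 3822, N 4578.
Putting it together, IE_3: Al < Cl < N.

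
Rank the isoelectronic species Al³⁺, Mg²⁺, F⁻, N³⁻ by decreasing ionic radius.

N³⁻ > F⁻ > Mg²⁺ > Al³⁺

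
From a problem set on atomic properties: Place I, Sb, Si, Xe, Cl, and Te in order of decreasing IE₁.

Si is in period 3, group 14; Cl is in period 3, group 17; Sb is in period 5, group 15; Te is in period 5, group 16; I is in period 5, group 17; Xe is in period 5, group 18.
First ionization energy rises across a period (greater Z_eff holds electrons more tightly) and falls down a group (valence electrons are farther from the nucleus).
These span different periods and groups, so the two trends combine.
Sb > Si: period and group pull opposite ways; the across-period shift dominates (831 vs 786 kJ/mol).
Te > Sb: both are in period 5; the period trend gives Te the larger value.
I > Te: I lies to the right of Te in period 5, so the across-period effect alone puts I higher.
Xe > I: both are in period 5; the period trend gives Xe the larger value.
Cl > Xe: period and group pull opposite ways; the down-group shift dominates (1251 vs 1170 kJ/mol).
For reference (kJ/mol): Si 786, Cl 1251, Sb 831, Te 869, I 1008, Xe 1170.
So from highest to lowest: Cl > Xe > I > Te > Sb > Si.

Cl > Xe > I > Te > Sb > Si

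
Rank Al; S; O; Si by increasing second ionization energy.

IE_2 is the cost of taking one more electron from the +1 cation: Al⁺ still has 2 valence electrons; S⁺ still has 5 valence electrons; O⁺ still has 5 valence electrons; Si⁺ still has 3 valence electrons.
All are still removing valence electrons, so compare the +1 ions as you would atoms: IE_2 generally rises across a period (higher Z_eff) and falls down a group (larger shell), subject to the usual subshell exceptions.
Valence configurations: Al⁺ [Ne]3s², S⁺ [Ne]3s²3p³, O⁺ [He]2s²2p³, Si⁺ [Ne]3s²3p¹.
Si⁺ loses a lone 3p electron whereas Al⁺ must break into a filled 3s² pair, so IE_2(Al) > IE_2(Si) even though Si has the higher nuclear charge.
Tabulated IE_2 (kJ/mol): Al 1817, S 2252, O 3388, Si 1577.
Putting it together, IE_2: Si < Al < S < O.

Si < Al < S < O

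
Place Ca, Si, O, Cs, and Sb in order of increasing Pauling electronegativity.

O is in period 2, group 16; Si is in period 3, group 14; Ca is in period 4, group 2; Sb is in period 5, group 15; Cs is in period 6, group 1.
Electronegativity increases across a period and decreases down a group, tracking effective nuclear charge and atomic size.
Neither a single period nor a single group — weigh both effects.
Ca > Cs: both effects reinforce here, so Ca is clearly the higher of the two.
Si > Ca: both effects reinforce here, so Si is clearly the higher of the two.
Sb > Si: the two effects oppose for this pair; the across-period effect wins (2.05 vs 1.90).
O > Sb: relative to Sb, both the across-period and down-group shifts push O's electronegativity up.
For reference (Pauling): O 3.44, Si 1.90, Ca 1.00, Sb 2.05, Cs 0.79.
So from lowest to highest: Cs < Ca < Si < Sb < O.

Cs, Ca, Si, Sb, O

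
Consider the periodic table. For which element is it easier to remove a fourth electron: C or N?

C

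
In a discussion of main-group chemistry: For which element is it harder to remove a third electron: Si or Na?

Na

IE_3 is the cost of taking one more electron from the +2 cation: Si²⁺ still has 2 valence electrons; Na²⁺ is already 1 electron into the core.
Pulling an electron out of a noble-gas core costs far more than removing a remaining valence electron, so Na sits at the high end of IE_3.
Approximate IE_3 values (kJ/mol): Si 3232, Na 6910.
Overall IE_3 order: Si < Na.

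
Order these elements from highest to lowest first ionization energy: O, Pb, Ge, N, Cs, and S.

N is in period 2, group 15; O is in period 2, group 16; S is in period 3, group 16; Ge is in period 4, group 14; Cs is in period 6, group 1; Pb is in period 6, group 14.
Removing the outermost electron gets harder across a period and easier down a group.
These span different periods and groups, so the two trends combine.
Pb > Cs: both are in period 6; the period trend gives Pb the larger value.
Ge > Pb: they share group 14; the group trend gives Ge the larger value.
S > Ge: relative to Ge, both the across-period and down-group shifts push S's first ionization energy up.
O > S: they share group 16; the group trend gives O the larger value.
N > O: this pair runs against the simple trend — see the exception note.
Note the exception: N has a higher first ionization energy than O, contrary to the simple trend — pairing an electron in O's 2p⁴ costs repulsion energy, so O ionizes more easily than half-filled N (2p³).
Approximate values (kJ/mol): N 1402, O 1314, S 1000, Ge 762, Cs 376, Pb 716.
So from highest to lowest: N > O > S > Ge > Pb > Cs.

N > O > S > Ge > Pb > Cs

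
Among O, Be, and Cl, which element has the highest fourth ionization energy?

Consider each +3 ion: O³⁺ still has 3 valence electrons; Be³⁺ is already 1 electron into the core; Cl³⁺ still has 4 valence electrons.
Core electrons are held far more tightly than valence electrons, so Be tops the IE_4 order.
Valence configurations: O³⁺ [He]2s²2p¹, Cl³⁺ [Ne]3s²3p².
Tabulated IE_4 (kJ/mol): O 7469, Be 21007, Cl 5159.
Hence IE_4: Cl < O < Be.

Be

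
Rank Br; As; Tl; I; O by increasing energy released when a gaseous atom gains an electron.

Tl < As < O < I < Br

Electron affinity generally becomes more exothermic across a period toward the halogens and less exothermic down a group.
These span different periods and groups, so the two trends combine.
As > Tl: relative to Tl, both the across-period and down-group shifts push As's electron affinity up.
O > As: both effects reinforce here, so O is clearly the higher of the two.
I > O: period and group pull opposite ways; the across-period shift dominates (295 vs 141 kJ/mol).
Br > I: Br sits above I in group 17, so the down-group effect alone puts Br higher.
Approximate values (kJ/mol): O 141, As 78, Br 325, I 295, Tl 19.
So from lowest to highest: Tl < As < O < I < Br.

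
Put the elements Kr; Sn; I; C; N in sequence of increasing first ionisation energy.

Sn < I < C < Kr < N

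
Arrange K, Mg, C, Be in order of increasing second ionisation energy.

The second ionization energy removes an electron from the +1 ion. For each element: K⁺ is the bare [Ar] core; Mg⁺ still has 1 valence electron; C⁺ still has 3 valence electrons; Be⁺ still has 1 valence electron.
Breaking into a closed-shell core is much more expensive than removing a leftover valence electron — K has the largest IE_2 here.
Valence configurations: Mg⁺ [Ne]3s¹, C⁺ [He]2s²2p¹, Be⁺ [He]2s¹.
The numbers (kJ/mol): K 3052, Mg 1451, C 2353, Be 1757.
Overall IE_2 order: Mg < Be < C < K.

Mg, Be, C, K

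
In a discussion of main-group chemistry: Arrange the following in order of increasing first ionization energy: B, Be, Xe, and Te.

B < Te < Be < Xe

Be is in period 2, group 2; B is in period 2, group 13; Te is in period 5, group 16; Xe is in period 5, group 18.
IE₁ increases left→right with effective nuclear charge and decreases top→bottom as the valence shell moves farther out.
Neither a single period nor a single group — weigh both effects.
Te > B: period and group pull opposite ways; the across-period shift dominates (869 vs 801 kJ/mol).
Be > Te: period and group pull opposite ways; the down-group shift dominates (900 vs 869 kJ/mol).
Xe > Be: the two effects oppose for this pair; the across-period effect wins (1170 vs 900 kJ/mol).
Note the exception: Be has a higher first ionization energy than B, contrary to the simple trend — removing B's lone 2p electron is easier than breaking Be's filled 2s².
Approximate values (kJ/mol): Be 900, B 801, Te 869, Xe 1170.
So from lowest to highest: B < Te < Be < Xe.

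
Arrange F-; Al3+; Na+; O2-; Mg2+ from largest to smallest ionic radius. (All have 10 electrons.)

O2- > F- > Na+ > Mg2+ > Al3+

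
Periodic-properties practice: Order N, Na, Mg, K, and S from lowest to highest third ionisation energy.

S < K < N < Na < Mg

After 2 electrons have been removed, what remains? N²⁺ still has 3 valence electrons; Na²⁺ is already 1 electron into the core; Mg²⁺ is the bare [Ne] core; K²⁺ is already 1 electron into the core; S²⁺ still has 4 valence electrons.
Usually core removal costs more than valence removal, but here the competition is close: a tightly held n=2 valence electron can cost more to remove than an n=3 core electron, so the actual values have to decide it.
Valence configurations: N²⁺ [He]2s²2p¹, S²⁺ [Ne]3s²3p².
Tabulated IE_3 (kJ/mol): N 4578, Na 6910, Mg 7733, K 4420, S 3357.
Overall IE_3 order: S < K < N < Na < Mg.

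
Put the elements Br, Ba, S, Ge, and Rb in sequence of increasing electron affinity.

EA tends to increase across a period and decrease down a group, though the pattern is less regular than for IE or radius.
These span different periods and groups, so the two trends combine.
Rb > Ba: period and group pull opposite ways; the down-group shift dominates (47 vs 14 kJ/mol).
Ge > Rb: both effects reinforce here, so Ge is clearly the higher of the two.
S > Ge: relative to Ge, both the across-period and down-group shifts push S's electron affinity up.
Br > S: period and group pull opposite ways; the across-period shift dominates (325 vs 200 kJ/mol).
For reference (kJ/mol): S 200, Ge 119, Br 325, Rb 47, Ba 14.
So from lowest to highest: Ba < Rb < Ge < S < Br.

Ba < Rb < Ge < S < Br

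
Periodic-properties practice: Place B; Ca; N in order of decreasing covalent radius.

Across a period the added protons contract the valence shell; down a group each new principal shell makes the atom larger.
Here both period and group differ, so the two effects have to be weighed against each other.
B > N: B lies to the left of N in period 2, so the across-period effect alone puts B larger.
Ca > B: relative to B, both the across-period and down-group shifts push Ca's atomic radius up.
Tabulated atomic radius (pm): B 85, N 71, Ca 171.
So from largest to smallest: Ca > B > N.

Ca, B, N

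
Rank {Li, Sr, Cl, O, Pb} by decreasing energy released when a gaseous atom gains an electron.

Li is in period 2, group 1; O is in period 2, group 16; Cl is in period 3, group 17; Sr is in period 5, group 2; Pb is in period 6, group 14.
Electron affinity generally becomes more exothermic across a period toward the halogens and less exothermic down a group.
These span different periods and groups, so the two trends combine.
Pb > Sr: the two effects oppose for this pair; the across-period effect wins (35 vs 5 kJ/mol).
Li > Pb: period and group pull opposite ways; the down-group shift dominates (60 vs 35 kJ/mol).
O > Li: both are in period 2; the period trend gives O the larger value.
Cl > O: the two effects oppose for this pair; the across-period effect wins (349 vs 141 kJ/mol).
Approximate values (kJ/mol): Li 60, O 141, Cl 349, Sr 5, Pb 35.
So from highest to lowest: Cl > O > Li > Pb > Sr.

Cl > O > Li > Pb > Sr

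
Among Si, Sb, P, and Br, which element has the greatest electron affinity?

EA tends to increase across a period and decrease down a group, though the pattern is less regular than for IE or radius.
Here both period and group differ, so the two effects have to be weighed against each other.
Sb > P: this pair runs against the simple trend — see the exception note.
Si > Sb: period and group pull opposite ways; the down-group shift dominates (134 vs 103 kJ/mol).
Br > Si: the two effects oppose for this pair; the across-period effect wins (325 vs 134 kJ/mol).
Note the exception: Sb has a higher electron affinity than P, contrary to the simple trend — both are half-filled np³, but the pairing/repulsion penalty for the added electron shrinks as the p orbitals become larger and more diffuse down the group, and for Sb that outweighs the weaker nuclear attraction.
Note the exception: Si has a higher electron affinity than P, contrary to the simple trend — adding an electron to P's half-filled 3p³ is unfavourable, so Si (3p²) has the more exothermic EA.
For reference (kJ/mol): Si 134, P 72, Br 325, Sb 103.
The greatest electron affinity among these belongs to Br.

Br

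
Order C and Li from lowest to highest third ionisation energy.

C < Li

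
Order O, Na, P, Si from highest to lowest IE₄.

Na > O > P > Si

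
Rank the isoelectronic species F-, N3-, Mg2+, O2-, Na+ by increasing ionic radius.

Mg2+ < Na+ < F- < O2- < N3-

All of these have 10 electrons, so size is governed by nuclear charge alone: the more protons, the stronger the pull on the same electron cloud, and the smaller the ion.
Nuclear charges: Mg2+ (Z=12), Na+ (Z=11), F- (Z=9), O2- (Z=8), N3- (Z=7).
Smallest to largest: Mg2+ < Na+ < F- < O2- < N3-.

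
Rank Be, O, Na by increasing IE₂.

Be < O < Na

After 1 electron has been removed, what remains? Be⁺ still has 1 valence electron; O⁺ still has 5 valence electrons; Na⁺ is the bare [Ne] core.
Breaking into a closed-shell core is much more expensive than removing a leftover valence electron — Na has the largest IE_2 here.
Valence configurations: Be⁺ [He]2s¹, O⁺ [He]2s²2p³.
Tabulated IE_2 (kJ/mol): Be 1757, O 3388, Na 4562.
So the second ionization energies run Be < O < Na.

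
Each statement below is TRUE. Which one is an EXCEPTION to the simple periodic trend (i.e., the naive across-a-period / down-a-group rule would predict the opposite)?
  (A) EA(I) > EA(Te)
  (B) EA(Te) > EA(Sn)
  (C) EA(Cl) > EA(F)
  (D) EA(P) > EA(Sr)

(C)

The general trend: electron affinity increases across a period and decreases down a group.
(A) I (period 5, group 17) vs Te (period 5, group 16): the stated order agrees with the simple trend.
(B) Te (period 5, group 16) vs Sn (period 5, group 14): the stated order agrees with the simple trend.
(C) Cl (period 3, group 17) vs F (period 2, group 17): the stated order contradicts the simple trend.
(D) P (period 3, group 15) vs Sr (period 5, group 2): the stated order agrees with the simple trend.
The exception is (C): F's small 2p subshell makes the incoming electron feel strong e⁻–e⁻ repulsion, so Cl actually releases more energy on gaining an electron.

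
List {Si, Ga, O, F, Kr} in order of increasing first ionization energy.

Ga < Si < O < Kr < F

O is in period 2, group 16; F is in period 2, group 17; Si is in period 3, group 14; Ga is in period 4, group 13; Kr is in period 4, group 18.
Across a period the outer electron is held more tightly (higher IE₁); down a group it sits in a higher shell, more shielded, and comes off more easily.
Here both period and group differ, so the two effects have to be weighed against each other.
Si > Ga: both effects reinforce here, so Si is clearly the higher of the two.
O > Si: relative to Si, both the across-period and down-group shifts push O's first ionization energy up.
Kr > O: period and group pull opposite ways; the across-period shift dominates (1351 vs 1314 kJ/mol).
F > Kr: the two effects oppose for this pair; the down-group effect wins (1681 vs 1351 kJ/mol).
For reference (kJ/mol): O 1314, F 1681, Si 786, Ga 579, Kr 1351.
So from lowest to highest: Ga < Si < O < Kr < F.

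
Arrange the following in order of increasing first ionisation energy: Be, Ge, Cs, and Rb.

Be is in period 2, group 2; Ge is in period 4, group 14; Rb is in period 5, group 1; Cs is in period 6, group 1.
First ionization energy rises across a period (greater Z_eff holds electrons more tightly) and falls down a group (valence electrons are farther from the nucleus).
These span different periods and groups, so the two trends combine.
Rb > Cs: they share group 1; the group trend gives Rb the larger value.
Ge > Rb: relative to Rb, both the across-period and down-group shifts push Ge's first ionization energy up.
Be > Ge: the two effects oppose for this pair; the down-group effect wins (900 vs 762 kJ/mol).
Tabulated first ionization energy (kJ/mol): Be 900, Ge 762, Rb 403, Cs 376.
So from lowest to highest: Cs < Rb < Ge < Be.

Cs < Rb < Ge < Be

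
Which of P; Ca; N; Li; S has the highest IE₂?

After 1 electron has been removed, what remains? P⁺ still has 4 valence electrons; Ca⁺ still has 1 valence electron; N⁺ still has 4 valence electrons; Li⁺ is the bare [He] core; S⁺ still has 5 valence electrons.
Core electrons are held far more tightly than valence electrons, so Li tops the IE_2 order.
Valence configurations: P⁺ [Ne]3s²3p², Ca⁺ [Ar]4s¹, N⁺ [He]2s²2p², S⁺ [Ne]3s²3p³.
Tabulated IE_2 (kJ/mol): P 1907, Ca 1145, N 2856, Li 7298, S 2252.
So the second ionization energies run Ca < P < S < N < Li.

Li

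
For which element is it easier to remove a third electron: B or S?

IE_3 is the cost of taking one more electron from the +2 cation: B²⁺ still has 1 valence electron; S²⁺ still has 4 valence electrons.
All are still removing valence electrons, so compare the +2 ions as you would atoms: IE_3 generally rises across a period (higher Z_eff) and falls down a group (larger shell), subject to the usual subshell exceptions.
Valence configurations: B²⁺ [He]2s¹, S²⁺ [Ne]3s²3p².
Tabulated IE_3 (kJ/mol): B 3660, S 3357.
Hence IE_3: S < B.

S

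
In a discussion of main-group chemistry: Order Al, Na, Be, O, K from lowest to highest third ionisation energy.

Al, K, O, Na, Be

The third ionization energy removes an electron from the +2 ion. For each element: Al²⁺ still has 1 valence electron; Na²⁺ is already 1 electron into the core; Be²⁺ is the bare [He] core; O²⁺ still has 4 valence electrons; K²⁺ is already 1 electron into the core.
Usually core removal costs more than valence removal, but here the competition is close: a tightly held n=2 valence electron can cost more to remove than an n=3 core electron, so the actual values have to decide it.
Valence configurations: Al²⁺ [Ne]3s¹, O²⁺ [He]2s²2p².
Tabulated IE_3 (kJ/mol): Al 2745, Na 6910, Be 14849, O 5300, K 4420.
So the third ionization energies run Al < K < O < Na < Be.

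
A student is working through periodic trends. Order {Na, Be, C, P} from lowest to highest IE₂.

Consider each +1 ion: Na⁺ is the bare [Ne] core; Be⁺ still has 1 valence electron; C⁺ still has 3 valence electrons; P⁺ still has 4 valence electrons.
Pulling an electron out of a noble-gas core costs far more than removing a remaining valence electron, so Na sits at the high end of IE_2.
Valence configurations: Be⁺ [He]2s¹, C⁺ [He]2s²2p¹, P⁺ [Ne]3s²3p².
Approximate IE_2 values (kJ/mol): Na 4562, Be 1757, C 2353, P 1907.
Hence IE_2: Be < P < C < Na.

Be < P < C < Na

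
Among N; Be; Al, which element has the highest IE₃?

Be

IE_3 is the cost of taking one more electron from the +2 cation: N²⁺ still has 3 valence electrons; Be²⁺ is the bare [He] core; Al²⁺ still has 1 valence electron.
Pulling an electron out of a noble-gas core costs far more than removing a remaining valence electron, so Be sits at the high end of IE_3.
Valence configurations: N²⁺ [He]2s²2p¹, Al²⁺ [Ne]3s¹.
Approximate IE_3 values (kJ/mol): N 4578, Be 14849, Al 2745.
So the third ionization energies run Al < N < Be.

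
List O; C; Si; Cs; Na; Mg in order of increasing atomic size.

O < C < Si < Mg < Na < Cs

Moving right in a period, electrons are added to the same shell under a stronger nuclear pull, so atoms get smaller; moving down, a new shell is opened and atoms get larger.
Here both period and group differ, so the two effects have to be weighed against each other.
C > O: C lies to the left of O in period 2, so the across-period effect alone puts C larger.
Si > C: they share group 14; the group trend gives Si the larger value.
Mg > Si: Mg lies to the left of Si in period 3, so the across-period effect alone puts Mg larger.
Na > Mg: Na lies to the left of Mg in period 3, so the across-period effect alone puts Na larger.
Cs > Na: they share group 1; the group trend gives Cs the larger value.
Tabulated atomic radius (pm): C 75, O 63, Na 155, Mg 139, Si 116, Cs 232.
So from smallest to largest: O < C < Si < Mg < Na < Cs.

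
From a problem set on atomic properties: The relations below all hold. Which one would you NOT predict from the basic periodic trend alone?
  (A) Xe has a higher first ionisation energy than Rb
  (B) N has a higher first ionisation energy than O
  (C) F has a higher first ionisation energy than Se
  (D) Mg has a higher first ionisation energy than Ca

(B)

The general trend: first ionisation energy increases across a period and decreases down a group.
(A) Xe (period 5, group 18) vs Rb (period 5, group 1): the stated order agrees with the simple trend.
(B) N (period 2, group 15) vs O (period 2, group 16): the stated order contradicts the simple trend.
(C) F (period 2, group 17) vs Se (period 4, group 16): the stated order agrees with the simple trend.
(D) Mg (period 3, group 2) vs Ca (period 4, group 2): the stated order agrees with the simple trend.
The exception is (B): pairing an electron in O's 2p⁴ costs repulsion energy, so O ionizes more easily than half-filled N (2p³).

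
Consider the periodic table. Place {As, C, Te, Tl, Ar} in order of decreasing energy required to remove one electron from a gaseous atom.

Ar, C, As, Te, Tl

C is in period 2, group 14; Ar is in period 3, group 18; As is in period 4, group 15; Te is in period 5, group 16; Tl is in period 6, group 13.
Across a period the outer electron is held more tightly (higher IE₁); down a group it sits in a higher shell, more shielded, and comes off more easily.
Neither a single period nor a single group — weigh both effects.
Te > Tl: relative to Tl, both the across-period and down-group shifts push Te's first ionization energy up.
As > Te: the two effects oppose for this pair; the down-group effect wins (947 vs 869 kJ/mol).
C > As: the two effects oppose for this pair; the down-group effect wins (1086 vs 947 kJ/mol).
Ar > C: period and group pull opposite ways; the across-period shift dominates (1521 vs 1086 kJ/mol).
Tabulated first ionization energy (kJ/mol): C 1086, Ar 1521, As 947, Te 869, Tl 589.
So from highest to lowest: Ar > C > As > Te > Tl.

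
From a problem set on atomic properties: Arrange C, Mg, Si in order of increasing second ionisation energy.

Mg, Si, C

Consider each +1 ion: C⁺ still has 3 valence electrons; Mg⁺ still has 1 valence electron; Si⁺ still has 3 valence electrons.
All are still removing valence electrons, so compare the +1 ions as you would atoms: IE_2 generally rises across a period (higher Z_eff) and falls down a group (larger shell), subject to the usual subshell exceptions.
Valence configurations: C⁺ [He]2s²2p¹, Mg⁺ [Ne]3s¹, Si⁺ [Ne]3s²3p¹.
Tabulated IE_2 (kJ/mol): C 2353, Mg 1451, Si 1577.
Putting it together, IE_2: Mg < Si < C.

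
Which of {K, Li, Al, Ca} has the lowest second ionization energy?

Ca

IE_2 is the cost of taking one more electron from the +1 cation: K⁺ is the bare [Ar] core; Li⁺ is the bare [He] core; Al⁺ still has 2 valence electrons; Ca⁺ still has 1 valence electron.
Breaking into a closed-shell core is much more expensive than removing a leftover valence electron — K and Li have the largest IE_2 here.
Valence configurations: Al⁺ [Ne]3s², Ca⁺ [Ar]4s¹.
Tabulated IE_2 (kJ/mol): K 3052, Li 7298, Al 1817, Ca 1145.
Putting it together, IE_2: Ca < Al < K < Li.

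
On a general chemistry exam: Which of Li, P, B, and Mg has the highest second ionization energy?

Li

The second ionization energy removes an electron from the +1 ion. For each element: Li⁺ is the bare [He] core; P⁺ still has 4 valence electrons; B⁺ still has 2 valence electrons; Mg⁺ still has 1 valence electron.
Pulling an electron out of a noble-gas core costs far more than removing a remaining valence electron, so Li sits at the high end of IE_2.
Valence configurations: P⁺ [Ne]3s²3p², B⁺ [He]2s², Mg⁺ [Ne]3s¹.
The numbers (kJ/mol): Li 7298, P 1907, B 2427, Mg 1451.
Hence IE_2: Mg < P < B < Li.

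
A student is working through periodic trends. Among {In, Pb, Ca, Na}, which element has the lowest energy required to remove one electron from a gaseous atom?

Na

Na is in period 3, group 1; Ca is in period 4, group 2; In is in period 5, group 13; Pb is in period 6, group 14.
First ionization energy rises across a period (greater Z_eff holds electrons more tightly) and falls down a group (valence electrons are farther from the nucleus).
These sit on a diagonal, where the across-period and down-group effects partly cancel.
In > Na: period and group pull opposite ways; the across-period shift dominates (558 vs 496 kJ/mol).
Ca > In: the two effects oppose for this pair; the down-group effect wins (590 vs 558 kJ/mol).
Pb > Ca: the two effects oppose for this pair; the across-period effect wins (716 vs 590 kJ/mol).
For reference (kJ/mol): Na 496, Ca 590, In 558, Pb 716.
The lowest energy required to remove one electron from a gaseous atom among these belongs to Na.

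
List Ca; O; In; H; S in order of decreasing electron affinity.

S > O > H > In > Ca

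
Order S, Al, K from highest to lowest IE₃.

IE_3 is the cost of taking one more electron from the +2 cation: S²⁺ still has 4 valence electrons; Al²⁺ still has 1 valence electron; K²⁺ is already 1 electron into the core.
Core electrons are held far more tightly than valence electrons, so K tops the IE_3 order.
Valence configurations: S²⁺ [Ne]3s²3p², Al²⁺ [Ne]3s¹.
Approximate IE_3 values (kJ/mol): S 3357, Al 2745, K 4420.
Hence IE_3: Al < S < K.

K, S, Al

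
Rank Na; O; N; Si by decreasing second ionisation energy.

Na > O > N > Si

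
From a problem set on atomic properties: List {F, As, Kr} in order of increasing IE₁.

As < Kr < F

IE₁ increases left→right with effective nuclear charge and decreases top→bottom as the valence shell moves farther out.
These span different periods and groups, so the two trends combine.
Kr > As: both are in period 4; the period trend gives Kr the larger value.
F > Kr: period and group pull opposite ways; the down-group shift dominates (1681 vs 1351 kJ/mol).
Tabulated first ionization energy (kJ/mol): F 1681, As 947, Kr 1351.
So from lowest to highest: As < Kr < F.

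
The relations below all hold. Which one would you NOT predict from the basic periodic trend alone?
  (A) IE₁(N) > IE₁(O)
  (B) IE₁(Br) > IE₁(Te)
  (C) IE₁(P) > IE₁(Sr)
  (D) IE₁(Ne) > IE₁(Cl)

(A)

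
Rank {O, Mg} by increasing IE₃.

After 2 electrons have been removed, what remains? O²⁺ still has 4 valence electrons; Mg²⁺ is the bare [Ne] core.
Breaking into a closed-shell core is much more expensive than removing a leftover valence electron — Mg has the largest IE_3 here.
Tabulated IE_3 (kJ/mol): O 5300, Mg 7733.
Overall IE_3 order: O < Mg.

O < Mg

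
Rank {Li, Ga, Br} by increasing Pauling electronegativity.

Li < Ga < Br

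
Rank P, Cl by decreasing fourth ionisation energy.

IE_4 is the cost of taking one more electron from the +3 cation: P³⁺ still has 2 valence electrons; Cl³⁺ still has 4 valence electrons.
All are still removing valence electrons, so compare the +3 ions as you would atoms: IE_4 generally rises across a period (higher Z_eff) and falls down a group (larger shell), subject to the usual subshell exceptions.
Valence configurations: P³⁺ [Ne]3s², Cl³⁺ [Ne]3s²3p².
Tabulated IE_4 (kJ/mol): P 4964, Cl 5159.
Putting it together, IE_4: P < Cl.

Cl > P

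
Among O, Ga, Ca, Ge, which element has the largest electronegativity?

O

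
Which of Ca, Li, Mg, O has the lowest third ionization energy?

Ca

Consider each +2 ion: Ca²⁺ is the bare [Ar] core; Li²⁺ is already 1 electron into the core; Mg²⁺ is the bare [Ne] core; O²⁺ still has 4 valence electrons.
Usually core removal costs more than valence removal, but here the competition is close: a tightly held n=2 valence electron can cost more to remove than an n=3 core electron, so the actual values have to decide it.
Approximate IE_3 values (kJ/mol): Ca 4912, Li 11815, Mg 7733, O 5300.
Putting it together, IE_3: Ca < O < Mg < Li.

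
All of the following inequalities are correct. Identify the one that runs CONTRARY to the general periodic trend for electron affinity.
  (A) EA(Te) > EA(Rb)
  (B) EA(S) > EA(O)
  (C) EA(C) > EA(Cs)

(B)

The general trend: electron affinity increases across a period and decreases down a group.
(A) Te (period 5, group 16) vs Rb (period 5, group 1): the stated order agrees with the simple trend.
(B) S (period 3, group 16) vs O (period 2, group 16): the stated order contradicts the simple trend.
(C) C (period 2, group 14) vs Cs (period 6, group 1): the stated order agrees with the simple trend.
The exception is (B): the compact 2p subshell of O repels the added electron more than S's larger 3p does.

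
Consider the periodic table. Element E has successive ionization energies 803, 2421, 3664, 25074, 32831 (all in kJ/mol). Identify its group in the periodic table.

Group 13

Look for the largest jump between consecutive ionization energies: IE4/IE3 ≈ 6.8, far larger than any earlier ratio.
That jump marks the point where a core electron is being removed. So the atom has 3 valence electrons.
A main-group element with 3 valence electrons is in group 13.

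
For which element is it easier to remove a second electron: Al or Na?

Al

The second ionization energy removes an electron from the +1 ion. For each element: Al⁺ still has 2 valence electrons; Na⁺ is the bare [Ne] core.
Pulling an electron out of a noble-gas core costs far more than removing a remaining valence electron, so Na sits at the high end of IE_2.
Approximate IE_2 values (kJ/mol): Al 1817, Na 4562.
So the second ionization energies run Al < Na.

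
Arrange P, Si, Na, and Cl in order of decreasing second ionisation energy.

Na > Cl > P > Si

The second ionization energy removes an electron from the +1 ion. For each element: P⁺ still has 4 valence electrons; Si⁺ still has 3 valence electrons; Na⁺ is the bare [Ne] core; Cl⁺ still has 6 valence electrons.
Core electrons are held far more tightly than valence electrons, so Na tops the IE_2 order.
Valence configurations: P⁺ [Ne]3s²3p², Si⁺ [Ne]3s²3p¹, Cl⁺ [Ne]3s²3p⁴.
Approximate IE_2 values (kJ/mol): P 1907, Si 1577, Na 4562, Cl 2298.
Putting it together, IE_2: Si < P < Cl < Na.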